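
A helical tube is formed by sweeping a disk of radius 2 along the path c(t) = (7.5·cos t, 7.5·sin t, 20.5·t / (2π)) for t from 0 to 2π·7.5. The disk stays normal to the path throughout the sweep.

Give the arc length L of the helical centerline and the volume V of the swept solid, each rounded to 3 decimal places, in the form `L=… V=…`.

L=385.423 V=4843.374

2πR = 2π·7.5 = 47.123890
per-turn = √(47.123890² + 20.5²) = √(2220.6610 + 420.25) = √2640.9110 = 51.389795
L = 7.5 × 51.389795 = 385.423460
V = π·2² × L = 12.566371 × 385.423460 = 4843.374037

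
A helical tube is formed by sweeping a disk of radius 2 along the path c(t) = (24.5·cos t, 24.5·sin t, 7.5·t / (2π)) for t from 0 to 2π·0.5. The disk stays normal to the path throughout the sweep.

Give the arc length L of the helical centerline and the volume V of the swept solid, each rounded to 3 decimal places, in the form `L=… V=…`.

L=77.060 V=968.369

2πR = 2π·24.5 = 153.938040
per-turn = √(153.938040² + 7.5²) = √(23696.9202 + 56.25) = √23753.1702 = 154.120635
L = 0.5 × 154.120635 = 77.060318
V = π·2² × L = 12.566371 × 77.060318 = 968.368510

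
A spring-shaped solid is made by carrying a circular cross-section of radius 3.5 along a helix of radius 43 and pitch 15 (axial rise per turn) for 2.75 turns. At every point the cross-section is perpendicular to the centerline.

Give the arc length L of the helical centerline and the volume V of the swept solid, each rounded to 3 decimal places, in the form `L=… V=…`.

L=744.131 V=28637.512

2πR = 2π·43 = 270.176968
per-turn = √(270.176968² + 15²) = √(72995.5942 + 225) = √73220.5942 = 270.593042
L = 2.75 × 270.593042 = 744.130864
V = π·3.5² × L = 38.484510 × 744.130864 = 28637.511695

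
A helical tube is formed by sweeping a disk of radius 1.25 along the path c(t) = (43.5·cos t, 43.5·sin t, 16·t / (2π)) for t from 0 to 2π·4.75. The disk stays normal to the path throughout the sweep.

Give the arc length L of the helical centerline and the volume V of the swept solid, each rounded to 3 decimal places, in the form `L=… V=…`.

L=1300.486 V=6383.745

2πR = 2π·43.5 = 273.318561
per-turn = √(273.318561² + 16²) = √(74703.0357 + 256) = √74959.0357 = 273.786478
L = 4.75 × 273.786478 = 1300.485772
V = π·1.25² × L = 4.908739 × 1300.485772 = 6383.744605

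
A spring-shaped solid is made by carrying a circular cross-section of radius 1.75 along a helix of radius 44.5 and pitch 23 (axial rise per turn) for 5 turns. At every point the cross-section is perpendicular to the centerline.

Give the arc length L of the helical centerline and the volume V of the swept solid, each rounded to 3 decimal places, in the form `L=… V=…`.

2πR = 2π·44.5 = 279.601746
per-turn = √(279.601746² + 23²) = √(78177.1365 + 529) = √78706.1365 = 280.546140
L = 5 × 280.546140 = 1402.730698
V = π·1.75² × L = 9.621128 × 1402.730698 = 13495.850897

L=1402.731 V=13495.851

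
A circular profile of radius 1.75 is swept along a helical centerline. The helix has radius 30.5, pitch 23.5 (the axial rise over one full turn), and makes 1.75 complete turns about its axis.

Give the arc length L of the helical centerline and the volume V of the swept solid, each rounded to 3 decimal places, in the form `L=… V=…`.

L=337.877 V=3250.759

2πR = 2π·30.5 = 191.637152
per-turn = √(191.637152² + 23.5²) = √(36724.7980 + 552.25) = √37277.0480 = 193.072649
L = 1.75 × 193.072649 = 337.877137
V = π·1.75² × L = 9.621128 × 337.877137 = 3250.759011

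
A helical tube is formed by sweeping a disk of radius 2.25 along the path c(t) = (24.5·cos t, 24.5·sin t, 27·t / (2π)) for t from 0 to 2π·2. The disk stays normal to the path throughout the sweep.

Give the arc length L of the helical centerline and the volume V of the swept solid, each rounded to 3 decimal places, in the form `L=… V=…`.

2πR = 2π·24.5 = 153.938040
per-turn = √(153.938040² + 27²) = √(23696.9202 + 729) = √24425.9202 = 156.287940
L = 2 × 156.287940 = 312.575880
V = π·2.25² × L = 15.904313 × 312.575880 = 4971.304570

L=312.576 V=4971.305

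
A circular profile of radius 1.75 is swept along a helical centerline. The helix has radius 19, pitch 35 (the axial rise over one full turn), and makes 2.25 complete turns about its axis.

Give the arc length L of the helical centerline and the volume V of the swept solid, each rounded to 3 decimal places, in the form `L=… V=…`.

2πR = 2π·19 = 119.380521
per-turn = √(119.380521² + 35²) = √(14251.7088 + 1225) = √15476.7088 = 124.405421
L = 2.25 × 124.405421 = 279.912197
V = π·1.75² × L = 9.621128 × 279.912197 = 2693.070937

L=279.912 V=2693.071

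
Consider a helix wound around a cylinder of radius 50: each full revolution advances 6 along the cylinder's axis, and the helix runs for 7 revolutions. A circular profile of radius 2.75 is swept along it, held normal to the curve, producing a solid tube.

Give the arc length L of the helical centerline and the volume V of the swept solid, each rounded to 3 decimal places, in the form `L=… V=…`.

L=2199.516 V=52256.746

2πR = 2π·50 = 314.159265
per-turn = √(314.159265² + 6²) = √(98696.0440 + 36) = √98732.0440 = 314.216556
L = 7 × 314.216556 = 2199.515891
V = π·2.75² × L = 23.758294 × 2199.515891 = 52256.746180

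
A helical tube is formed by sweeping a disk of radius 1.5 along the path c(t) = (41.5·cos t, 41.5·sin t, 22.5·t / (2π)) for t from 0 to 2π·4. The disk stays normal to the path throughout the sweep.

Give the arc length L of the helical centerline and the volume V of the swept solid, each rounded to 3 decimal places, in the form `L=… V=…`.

L=1046.885 V=7399.991

2πR = 2π·41.5 = 260.752190
per-turn = √(260.752190² + 22.5²) = √(67991.7047 + 506.25) = √68497.9547 = 261.721139
L = 4 × 261.721139 = 1046.884557
V = π·1.5² × L = 7.068583 × 1046.884557 = 7399.990875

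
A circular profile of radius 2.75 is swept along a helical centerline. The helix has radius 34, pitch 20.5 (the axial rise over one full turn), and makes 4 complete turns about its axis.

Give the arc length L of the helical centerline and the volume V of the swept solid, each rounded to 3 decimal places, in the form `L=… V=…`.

L=858.439 V=20395.037

2πR = 2π·34 = 213.628300
per-turn = √(213.628300² + 20.5²) = √(45637.0508 + 420.25) = √46057.3008 = 214.609647
L = 4 × 214.609647 = 858.438590
V = π·2.75² × L = 23.758294 × 858.438590 = 20395.036771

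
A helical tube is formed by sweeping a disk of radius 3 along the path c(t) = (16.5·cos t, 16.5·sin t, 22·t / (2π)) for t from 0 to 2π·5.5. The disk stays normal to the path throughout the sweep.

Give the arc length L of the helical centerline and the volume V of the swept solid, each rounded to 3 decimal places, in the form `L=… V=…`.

2πR = 2π·16.5 = 103.672558
per-turn = √(103.672558² + 22²) = √(10747.9992 + 484) = √11231.9992 = 105.981127
L = 5.5 × 105.981127 = 582.896196
V = π·3² × L = 28.274334 × 582.896196 = 16481.001671

L=582.896 V=16481.002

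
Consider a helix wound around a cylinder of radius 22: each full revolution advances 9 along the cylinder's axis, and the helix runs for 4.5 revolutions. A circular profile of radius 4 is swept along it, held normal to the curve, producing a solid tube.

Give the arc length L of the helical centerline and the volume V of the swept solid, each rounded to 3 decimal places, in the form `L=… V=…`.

2πR = 2π·22 = 138.230077
per-turn = √(138.230077² + 9²) = √(19107.5541 + 81) = √19188.5541 = 138.522757
L = 4.5 × 138.522757 = 623.352405
V = π·4² × L = 50.265482 × 623.352405 = 31333.109383

L=623.352 V=31333.109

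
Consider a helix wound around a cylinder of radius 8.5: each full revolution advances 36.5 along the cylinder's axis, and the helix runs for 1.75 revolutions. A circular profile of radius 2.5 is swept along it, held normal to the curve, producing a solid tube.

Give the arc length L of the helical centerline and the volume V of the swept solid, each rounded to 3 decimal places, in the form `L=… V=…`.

2πR = 2π·8.5 = 53.407075
per-turn = √(53.407075² + 36.5²) = √(2852.3157 + 1332.25) = √4184.5657 = 64.688219
L = 1.75 × 64.688219 = 113.204383
V = π·2.5² × L = 19.634954 × 113.204383 = 2222.762866

L=113.204 V=2222.763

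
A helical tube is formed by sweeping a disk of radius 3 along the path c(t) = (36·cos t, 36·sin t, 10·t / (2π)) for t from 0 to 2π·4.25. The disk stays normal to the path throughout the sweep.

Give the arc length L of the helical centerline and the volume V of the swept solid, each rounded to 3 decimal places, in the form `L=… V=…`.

2πR = 2π·36 = 226.194671
per-turn = √(226.194671² + 10²) = √(51164.0292 + 100) = √51264.0292 = 226.415612
L = 4.25 × 226.415612 = 962.266350
V = π·3² × L = 28.274334 × 962.266350 = 27207.440054

L=962.266 V=27207.440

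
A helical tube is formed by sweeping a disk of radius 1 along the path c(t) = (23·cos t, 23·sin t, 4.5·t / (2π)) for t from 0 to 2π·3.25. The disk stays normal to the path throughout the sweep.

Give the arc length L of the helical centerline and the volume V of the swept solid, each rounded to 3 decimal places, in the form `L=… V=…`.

L=469.896 V=1476.221

2πR = 2π·23 = 144.513262
per-turn = √(144.513262² + 4.5²) = √(20884.0829 + 20.25) = √20904.3329 = 144.583308
L = 3.25 × 144.583308 = 469.895751
V = π·1² × L = 3.141593 × 469.895751 = 1476.221038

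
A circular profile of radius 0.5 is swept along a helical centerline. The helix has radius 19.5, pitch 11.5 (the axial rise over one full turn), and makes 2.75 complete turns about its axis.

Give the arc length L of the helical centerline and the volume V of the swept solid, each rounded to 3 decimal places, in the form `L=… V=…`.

2πR = 2π·19.5 = 122.522113
per-turn = √(122.522113² + 11.5²) = √(15011.6683 + 132.25) = √15143.9183 = 123.060629
L = 2.75 × 123.060629 = 338.416728
V = π·0.5² × L = 0.785398 × 338.416728 = 265.791877

L=338.417 V=265.792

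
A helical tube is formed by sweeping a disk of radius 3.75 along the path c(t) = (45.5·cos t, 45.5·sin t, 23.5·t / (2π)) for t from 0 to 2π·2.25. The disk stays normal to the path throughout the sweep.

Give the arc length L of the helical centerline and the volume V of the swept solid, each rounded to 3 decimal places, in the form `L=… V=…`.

2πR = 2π·45.5 = 285.884931
per-turn = √(285.884931² + 23.5²) = √(81730.1940 + 552.25) = √82282.4440 = 286.849166
L = 2.25 × 286.849166 = 645.410624
V = π·3.75² × L = 44.178647 × 645.410624 = 28513.367908

L=645.411 V=28513.368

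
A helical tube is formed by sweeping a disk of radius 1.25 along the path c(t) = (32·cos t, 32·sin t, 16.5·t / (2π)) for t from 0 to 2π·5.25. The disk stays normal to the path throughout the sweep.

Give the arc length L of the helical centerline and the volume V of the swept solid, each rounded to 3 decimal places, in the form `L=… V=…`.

L=1059.124 V=5198.961

2πR = 2π·32 = 201.061930
per-turn = √(201.061930² + 16.5²) = √(40425.8996 + 272.25) = √40698.1496 = 201.737824
L = 5.25 × 201.737824 = 1059.123576
V = π·1.25² × L = 4.908739 × 1059.123576 = 5198.960696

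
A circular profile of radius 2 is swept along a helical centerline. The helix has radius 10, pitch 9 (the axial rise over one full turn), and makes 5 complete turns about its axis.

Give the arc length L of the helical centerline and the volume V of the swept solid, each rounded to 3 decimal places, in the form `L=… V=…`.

L=317.366 V=3988.136

2πR = 2π·10 = 62.831853
per-turn = √(62.831853² + 9²) = √(3947.8418 + 81) = √4028.8418 = 63.473158
L = 5 × 63.473158 = 317.365789
V = π·2² × L = 12.566371 × 317.365789 = 3988.136125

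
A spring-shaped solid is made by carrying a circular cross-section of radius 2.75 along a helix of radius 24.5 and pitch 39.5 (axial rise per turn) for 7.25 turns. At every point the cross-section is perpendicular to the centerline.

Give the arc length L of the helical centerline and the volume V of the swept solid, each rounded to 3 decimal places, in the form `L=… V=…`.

2πR = 2π·24.5 = 153.938040
per-turn = √(153.938040² + 39.5²) = √(23696.9202 + 1560.25) = √25257.1702 = 158.925046
L = 7.25 × 158.925046 = 1152.206582
V = π·2.75² × L = 23.758294 × 1152.206582 = 27374.463227

L=1152.207 V=27374.463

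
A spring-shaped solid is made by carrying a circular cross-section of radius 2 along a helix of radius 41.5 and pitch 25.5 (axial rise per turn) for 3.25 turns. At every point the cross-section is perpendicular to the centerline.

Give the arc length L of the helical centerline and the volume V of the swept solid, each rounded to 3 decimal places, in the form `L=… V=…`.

2πR = 2π·41.5 = 260.752190
per-turn = √(260.752190² + 25.5²) = √(67991.7047 + 650.25) = √68641.9547 = 261.996097
L = 3.25 × 261.996097 = 851.487314
V = π·2² × L = 12.566371 × 851.487314 = 10700.105167

L=851.487 V=10700.105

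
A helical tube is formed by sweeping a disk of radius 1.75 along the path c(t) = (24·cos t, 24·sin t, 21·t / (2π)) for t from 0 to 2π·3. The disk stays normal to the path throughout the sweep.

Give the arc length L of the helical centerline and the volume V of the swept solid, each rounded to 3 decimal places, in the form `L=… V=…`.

L=456.755 V=4394.498

2πR = 2π·24 = 150.796447
per-turn = √(150.796447² + 21²) = √(22739.5685 + 441) = √23180.5685 = 152.251662
L = 3 × 152.251662 = 456.754986
V = π·1.75² × L = 9.621128 × 456.754986 = 4394.497953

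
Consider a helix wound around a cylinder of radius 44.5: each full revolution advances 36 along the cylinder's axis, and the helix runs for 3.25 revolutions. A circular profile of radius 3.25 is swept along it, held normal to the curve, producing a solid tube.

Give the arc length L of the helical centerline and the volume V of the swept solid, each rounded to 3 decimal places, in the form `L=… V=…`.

2πR = 2π·44.5 = 279.601746
per-turn = √(279.601746² + 36²) = √(78177.1365 + 1296) = √79473.1365 = 281.909802
L = 3.25 × 281.909802 = 916.206856
V = π·3.25² × L = 33.183072 × 916.206856 = 30402.558455

L=916.207 V=30402.558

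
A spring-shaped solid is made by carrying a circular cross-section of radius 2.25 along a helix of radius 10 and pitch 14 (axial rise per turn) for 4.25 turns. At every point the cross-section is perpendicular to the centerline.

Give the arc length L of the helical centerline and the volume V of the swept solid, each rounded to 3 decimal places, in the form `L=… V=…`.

2πR = 2π·10 = 62.831853
per-turn = √(62.831853² + 14²) = √(3947.8418 + 196) = √4143.8418 = 64.372679
L = 4.25 × 64.372679 = 273.583884
V = π·2.25² × L = 15.904313 × 273.583884 = 4351.163677

L=273.584 V=4351.164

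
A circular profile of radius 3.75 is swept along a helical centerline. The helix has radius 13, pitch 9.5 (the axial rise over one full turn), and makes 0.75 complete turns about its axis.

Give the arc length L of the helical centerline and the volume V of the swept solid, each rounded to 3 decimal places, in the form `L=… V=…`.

2πR = 2π·13 = 81.681409
per-turn = √(81.681409² + 9.5²) = √(6671.8526 + 90.25) = √6762.1026 = 82.232005
L = 0.75 × 82.232005 = 61.674003
V = π·3.75² × L = 44.178647 × 61.674003 = 2724.674007

L=61.674 V=2724.674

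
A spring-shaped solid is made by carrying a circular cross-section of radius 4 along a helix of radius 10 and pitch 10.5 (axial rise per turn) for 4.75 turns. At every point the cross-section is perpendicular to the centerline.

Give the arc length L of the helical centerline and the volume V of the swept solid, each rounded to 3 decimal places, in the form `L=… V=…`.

L=302.590 V=15209.831

2πR = 2π·10 = 62.831853
per-turn = √(62.831853² + 10.5²) = √(3947.8418 + 110.25) = √4058.0918 = 63.703153
L = 4.75 × 63.703153 = 302.589979
V = π·4² × L = 50.265482 × 302.589979 = 15209.831277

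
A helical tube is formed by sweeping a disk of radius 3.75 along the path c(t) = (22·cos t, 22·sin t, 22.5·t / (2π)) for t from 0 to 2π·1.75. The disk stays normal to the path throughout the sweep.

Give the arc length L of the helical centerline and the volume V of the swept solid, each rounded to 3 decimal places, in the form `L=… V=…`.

L=245.086 V=10827.579

2πR = 2π·22 = 138.230077
per-turn = √(138.230077² + 22.5²) = √(19107.5541 + 506.25) = √19613.8041 = 140.049292
L = 1.75 × 140.049292 = 245.086261
V = π·3.75² × L = 44.178647 × 245.086261 = 10827.579314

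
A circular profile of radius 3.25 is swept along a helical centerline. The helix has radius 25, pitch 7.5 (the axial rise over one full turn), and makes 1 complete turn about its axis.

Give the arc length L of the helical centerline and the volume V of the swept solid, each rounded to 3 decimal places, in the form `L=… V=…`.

2πR = 2π·25 = 157.079633
per-turn = √(157.079633² + 7.5²) = √(24674.0110 + 56.25) = √24730.2610 = 157.258580
L = 1 × 157.258580 = 157.258580
V = π·3.25² × L = 33.183072 × 157.258580 = 5218.322848

L=157.259 V=5218.323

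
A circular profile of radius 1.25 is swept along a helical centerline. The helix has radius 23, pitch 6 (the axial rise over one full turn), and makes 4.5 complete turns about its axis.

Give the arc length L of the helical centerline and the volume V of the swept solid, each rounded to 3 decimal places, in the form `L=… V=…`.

2πR = 2π·23 = 144.513262
per-turn = √(144.513262² + 6²) = √(20884.0829 + 36) = √20920.0829 = 144.637764
L = 4.5 × 144.637764 = 650.869940
V = π·1.25² × L = 4.908739 × 650.869940 = 3194.950347

L=650.870 V=3194.950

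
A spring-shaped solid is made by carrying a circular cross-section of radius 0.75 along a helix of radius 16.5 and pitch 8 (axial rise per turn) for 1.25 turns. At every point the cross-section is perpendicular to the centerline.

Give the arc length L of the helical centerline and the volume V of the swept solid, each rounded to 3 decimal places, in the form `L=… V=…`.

2πR = 2π·16.5 = 103.672558
per-turn = √(103.672558² + 8²) = √(10747.9992 + 64) = √10811.9992 = 103.980764
L = 1.25 × 103.980764 = 129.975954
V = π·0.75² × L = 1.767146 × 129.975954 = 229.686471

L=129.976 V=229.686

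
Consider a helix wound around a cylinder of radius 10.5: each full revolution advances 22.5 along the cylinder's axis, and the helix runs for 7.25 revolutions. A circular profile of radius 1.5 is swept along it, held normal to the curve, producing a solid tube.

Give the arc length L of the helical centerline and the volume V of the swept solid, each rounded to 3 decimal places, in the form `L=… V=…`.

L=505.359 V=3572.173

2πR = 2π·10.5 = 65.973446
per-turn = √(65.973446² + 22.5²) = √(4352.4955 + 506.25) = √4858.7455 = 69.704702
L = 7.25 × 69.704702 = 505.359093
V = π·1.5² × L = 7.068583 × 505.359093 = 3572.172929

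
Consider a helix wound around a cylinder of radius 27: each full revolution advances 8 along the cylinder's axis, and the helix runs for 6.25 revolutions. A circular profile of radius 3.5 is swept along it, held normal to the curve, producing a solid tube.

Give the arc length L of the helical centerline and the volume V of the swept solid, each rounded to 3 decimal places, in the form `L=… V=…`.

L=1061.466 V=40849.991

2πR = 2π·27 = 169.646003
per-turn = √(169.646003² + 8²) = √(28779.7664 + 64) = √28843.7664 = 169.834527
L = 6.25 × 169.834527 = 1061.465791
V = π·3.5² × L = 38.484510 × 1061.465791 = 40849.990871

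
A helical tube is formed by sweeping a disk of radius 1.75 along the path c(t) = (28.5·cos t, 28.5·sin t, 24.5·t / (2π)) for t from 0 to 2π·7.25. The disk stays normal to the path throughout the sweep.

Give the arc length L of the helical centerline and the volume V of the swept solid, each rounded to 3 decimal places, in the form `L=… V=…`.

2πR = 2π·28.5 = 179.070781
per-turn = √(179.070781² + 24.5²) = √(32066.3447 + 600.25) = √32666.5947 = 180.739024
L = 7.25 × 180.739024 = 1310.357922
V = π·1.75² × L = 9.621128 × 1310.357922 = 12607.120641

L=1310.358 V=12607.121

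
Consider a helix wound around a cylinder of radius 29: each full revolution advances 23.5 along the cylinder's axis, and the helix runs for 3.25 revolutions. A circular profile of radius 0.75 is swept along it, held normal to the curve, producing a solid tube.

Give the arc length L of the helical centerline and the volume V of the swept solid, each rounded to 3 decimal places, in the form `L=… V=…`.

L=597.095 V=1055.154

2πR = 2π·29 = 182.212374
per-turn = √(182.212374² + 23.5²) = √(33201.3492 + 552.25) = √33753.5992 = 183.721526
L = 3.25 × 183.721526 = 597.094960
V = π·0.75² × L = 1.767146 × 597.094960 = 1055.153892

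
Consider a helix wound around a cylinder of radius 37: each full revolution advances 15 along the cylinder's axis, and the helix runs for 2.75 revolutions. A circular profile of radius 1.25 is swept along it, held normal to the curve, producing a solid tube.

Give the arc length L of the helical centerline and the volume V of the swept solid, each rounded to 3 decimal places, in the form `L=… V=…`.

2πR = 2π·37 = 232.477856
per-turn = √(232.477856² + 15²) = √(54045.9537 + 225) = √54270.9537 = 232.961271
L = 2.75 × 232.961271 = 640.643495
V = π·1.25² × L = 4.908739 × 640.643495 = 3144.751401

L=640.643 V=3144.751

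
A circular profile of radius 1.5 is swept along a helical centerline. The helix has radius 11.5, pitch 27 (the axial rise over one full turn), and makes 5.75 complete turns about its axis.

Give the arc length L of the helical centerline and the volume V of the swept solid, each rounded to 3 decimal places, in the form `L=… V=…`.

2πR = 2π·11.5 = 72.256631
per-turn = √(72.256631² + 27²) = √(5221.0207 + 729) = √5950.0207 = 77.136377
L = 5.75 × 77.136377 = 443.534170
V = π·1.5² × L = 7.068583 × 443.534170 = 3135.158306

L=443.534 V=3135.158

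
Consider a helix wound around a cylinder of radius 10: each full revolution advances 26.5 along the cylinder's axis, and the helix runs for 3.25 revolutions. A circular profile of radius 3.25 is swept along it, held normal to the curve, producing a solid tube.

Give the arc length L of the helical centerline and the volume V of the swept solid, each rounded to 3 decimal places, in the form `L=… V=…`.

2πR = 2π·10 = 62.831853
per-turn = √(62.831853² + 26.5²) = √(3947.8418 + 702.25) = √4650.0918 = 68.191581
L = 3.25 × 68.191581 = 221.622639
V = π·3.25² × L = 33.183072 × 221.622639 = 7354.120084

L=221.623 V=7354.120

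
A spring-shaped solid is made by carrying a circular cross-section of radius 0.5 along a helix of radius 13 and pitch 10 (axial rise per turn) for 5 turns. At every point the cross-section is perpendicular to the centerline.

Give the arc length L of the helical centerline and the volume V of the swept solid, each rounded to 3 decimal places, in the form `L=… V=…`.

L=411.456 V=323.157

2πR = 2π·13 = 81.681409
per-turn = √(81.681409² + 10²) = √(6671.8526 + 100) = √6771.8526 = 82.291267
L = 5 × 82.291267 = 411.456334
V = π·0.5² × L = 0.785398 × 411.456334 = 323.157049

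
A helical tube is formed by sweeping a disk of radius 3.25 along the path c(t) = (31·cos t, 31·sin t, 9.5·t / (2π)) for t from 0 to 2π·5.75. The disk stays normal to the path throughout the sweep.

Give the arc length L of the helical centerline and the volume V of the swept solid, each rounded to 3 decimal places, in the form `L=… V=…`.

2πR = 2π·31 = 194.778745
per-turn = √(194.778745² + 9.5²) = √(37938.7593 + 90.25) = √38029.0093 = 195.010280
L = 5.75 × 195.010280 = 1121.309110
V = π·3.25² × L = 33.183072 × 1121.309110 = 37208.481390

L=1121.309 V=37208.481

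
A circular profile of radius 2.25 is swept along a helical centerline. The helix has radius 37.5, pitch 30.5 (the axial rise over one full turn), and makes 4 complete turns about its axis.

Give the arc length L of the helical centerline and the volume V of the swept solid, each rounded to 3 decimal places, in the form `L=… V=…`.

L=950.341 V=15114.524

2πR = 2π·37.5 = 235.619449
per-turn = √(235.619449² + 30.5²) = √(55516.5248 + 930.25) = √56446.7748 = 237.585300
L = 4 × 237.585300 = 950.341200
V = π·2.25² × L = 15.904313 × 950.341200 = 15114.523717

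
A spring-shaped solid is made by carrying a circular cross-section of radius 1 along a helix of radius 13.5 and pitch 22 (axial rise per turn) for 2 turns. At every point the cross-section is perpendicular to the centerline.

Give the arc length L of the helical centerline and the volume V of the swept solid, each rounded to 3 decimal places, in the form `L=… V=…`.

L=175.259 V=550.593

2πR = 2π·13.5 = 84.823002
per-turn = √(84.823002² + 22²) = √(7194.9416 + 484) = √7678.9416 = 87.629570
L = 2 × 87.629570 = 175.259141
V = π·1² × L = 3.141593 × 175.259141 = 550.592829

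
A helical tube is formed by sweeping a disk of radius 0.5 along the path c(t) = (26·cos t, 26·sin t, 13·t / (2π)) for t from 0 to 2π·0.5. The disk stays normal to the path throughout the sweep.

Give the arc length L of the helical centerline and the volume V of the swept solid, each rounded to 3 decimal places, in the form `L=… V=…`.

L=81.940 V=64.355

2πR = 2π·26 = 163.362818
per-turn = √(163.362818² + 13²) = √(26687.4103 + 169) = √26856.4103 = 163.879255
L = 0.5 × 163.879255 = 81.939628
V = π·0.5² × L = 0.785398 × 81.939628 = 64.355233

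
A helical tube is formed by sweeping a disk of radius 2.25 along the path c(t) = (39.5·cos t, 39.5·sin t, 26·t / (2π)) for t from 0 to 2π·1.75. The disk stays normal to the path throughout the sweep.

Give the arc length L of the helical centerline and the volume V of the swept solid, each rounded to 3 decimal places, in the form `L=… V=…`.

L=436.702 V=6945.445

2πR = 2π·39.5 = 248.185820
per-turn = √(248.185820² + 26²) = √(61596.2011 + 676) = √62272.2011 = 249.543986
L = 1.75 × 249.543986 = 436.701976
V = π·2.25² × L = 15.904313 × 436.701976 = 6945.444829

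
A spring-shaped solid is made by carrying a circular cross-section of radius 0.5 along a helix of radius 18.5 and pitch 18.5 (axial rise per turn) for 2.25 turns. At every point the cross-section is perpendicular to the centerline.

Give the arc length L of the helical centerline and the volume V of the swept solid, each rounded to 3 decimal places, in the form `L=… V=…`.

L=264.829 V=207.996

2πR = 2π·18.5 = 116.238928
per-turn = √(116.238928² + 18.5²) = √(13511.4884 + 342.25) = √13853.7384 = 117.701905
L = 2.25 × 117.701905 = 264.829286
V = π·0.5² × L = 0.785398 × 264.829286 = 207.996435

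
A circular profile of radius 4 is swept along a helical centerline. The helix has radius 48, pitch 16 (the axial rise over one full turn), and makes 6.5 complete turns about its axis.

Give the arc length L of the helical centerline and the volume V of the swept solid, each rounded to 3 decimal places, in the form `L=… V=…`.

L=1963.111 V=98676.700

2πR = 2π·48 = 301.592895
per-turn = √(301.592895² + 16²) = √(90958.2742 + 256) = √91214.2742 = 302.017010
L = 6.5 × 302.017010 = 1963.110563
V = π·4² × L = 50.265482 × 1963.110563 = 98676.699576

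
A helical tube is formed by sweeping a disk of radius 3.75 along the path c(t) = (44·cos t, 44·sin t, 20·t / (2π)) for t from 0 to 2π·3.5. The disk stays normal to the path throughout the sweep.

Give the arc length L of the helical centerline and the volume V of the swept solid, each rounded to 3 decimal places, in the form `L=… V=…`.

L=970.139 V=42859.439

2πR = 2π·44 = 276.460154
per-turn = √(276.460154² + 20²) = √(76430.2165 + 400) = √76830.2165 = 277.182641
L = 3.5 × 277.182641 = 970.139244
V = π·3.75² × L = 44.178647 × 970.139244 = 42859.438883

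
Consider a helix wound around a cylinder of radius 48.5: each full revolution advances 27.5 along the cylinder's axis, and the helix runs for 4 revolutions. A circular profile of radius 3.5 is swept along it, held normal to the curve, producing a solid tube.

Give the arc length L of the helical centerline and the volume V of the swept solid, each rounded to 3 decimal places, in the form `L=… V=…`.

L=1223.891 V=47100.854

2πR = 2π·48.5 = 304.734487
per-turn = √(304.734487² + 27.5²) = √(92863.1078 + 756.25) = √93619.3578 = 305.972806
L = 4 × 305.972806 = 1223.891223
V = π·3.5² × L = 38.484510 × 1223.891223 = 47100.854006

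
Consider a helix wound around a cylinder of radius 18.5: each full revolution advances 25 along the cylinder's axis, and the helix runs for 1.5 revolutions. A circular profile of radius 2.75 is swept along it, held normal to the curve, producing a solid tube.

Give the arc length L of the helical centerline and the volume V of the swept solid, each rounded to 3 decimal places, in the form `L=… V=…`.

2πR = 2π·18.5 = 116.238928
per-turn = √(116.238928² + 25²) = √(13511.4884 + 625) = √14136.4884 = 118.896966
L = 1.5 × 118.896966 = 178.345448
V = π·2.75² × L = 23.758294 × 178.345448 = 4237.183675

L=178.345 V=4237.184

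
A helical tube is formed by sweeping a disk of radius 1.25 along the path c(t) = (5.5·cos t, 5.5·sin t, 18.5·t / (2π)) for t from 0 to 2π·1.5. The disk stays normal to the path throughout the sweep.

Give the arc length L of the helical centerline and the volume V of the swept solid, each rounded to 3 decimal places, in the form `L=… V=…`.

2πR = 2π·5.5 = 34.557519
per-turn = √(34.557519² + 18.5²) = √(1194.2221 + 342.25) = √1536.4721 = 39.197859
L = 1.5 × 39.197859 = 58.796788
V = π·1.25² × L = 4.908739 × 58.796788 = 288.618059

L=58.797 V=288.618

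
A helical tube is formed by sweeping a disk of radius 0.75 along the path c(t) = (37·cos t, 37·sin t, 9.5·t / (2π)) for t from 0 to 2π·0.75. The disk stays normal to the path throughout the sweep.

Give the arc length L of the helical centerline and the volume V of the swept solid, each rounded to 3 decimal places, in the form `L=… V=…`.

L=174.504 V=308.374

2πR = 2π·37 = 232.477856
per-turn = √(232.477856² + 9.5²) = √(54045.9537 + 90.25) = √54136.2037 = 232.671880
L = 0.75 × 232.671880 = 174.503910
V = π·0.75² × L = 1.767146 × 174.503910 = 308.373863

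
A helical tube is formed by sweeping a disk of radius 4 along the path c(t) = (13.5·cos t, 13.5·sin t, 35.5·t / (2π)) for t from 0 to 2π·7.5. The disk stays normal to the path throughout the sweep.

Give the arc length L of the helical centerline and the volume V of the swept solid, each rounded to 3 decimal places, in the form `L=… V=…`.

2πR = 2π·13.5 = 84.823002
per-turn = √(84.823002² + 35.5²) = √(7194.9416 + 1260.25) = √8455.1916 = 91.952116
L = 7.5 × 91.952116 = 689.640869
V = π·4² × L = 50.265482 × 689.640869 = 34665.130995

L=689.641 V=34665.131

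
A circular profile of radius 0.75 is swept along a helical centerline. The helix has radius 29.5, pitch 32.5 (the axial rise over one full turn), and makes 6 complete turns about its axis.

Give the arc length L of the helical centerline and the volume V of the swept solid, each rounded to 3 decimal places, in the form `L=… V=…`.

L=1129.090 V=1995.267

2πR = 2π·29.5 = 185.353967
per-turn = √(185.353967² + 32.5²) = √(34356.0929 + 1056.25) = √35412.3429 = 188.181675
L = 6 × 188.181675 = 1129.090052
V = π·0.75² × L = 1.767146 × 1129.090052 = 1995.266819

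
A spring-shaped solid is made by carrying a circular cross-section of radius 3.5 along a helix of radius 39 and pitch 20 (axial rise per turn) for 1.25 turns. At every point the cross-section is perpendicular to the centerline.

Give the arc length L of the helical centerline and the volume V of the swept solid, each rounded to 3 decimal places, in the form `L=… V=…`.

L=307.324 V=11827.206

2πR = 2π·39 = 245.044227
per-turn = √(245.044227² + 20²) = √(60046.6732 + 400) = √60446.6732 = 245.859051
L = 1.25 × 245.859051 = 307.323814
V = π·3.5² × L = 38.484510 × 307.323814 = 11827.206407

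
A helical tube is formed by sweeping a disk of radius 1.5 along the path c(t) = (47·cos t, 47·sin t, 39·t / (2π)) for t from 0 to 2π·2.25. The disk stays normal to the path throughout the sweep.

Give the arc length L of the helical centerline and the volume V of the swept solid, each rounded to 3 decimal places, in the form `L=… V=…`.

L=670.216 V=4737.479

2πR = 2π·47 = 295.309709
per-turn = √(295.309709² + 39²) = √(87207.8245 + 1521) = √88728.8245 = 297.873840
L = 2.25 × 297.873840 = 670.216140
V = π·1.5² × L = 7.068583 × 670.216140 = 4737.478727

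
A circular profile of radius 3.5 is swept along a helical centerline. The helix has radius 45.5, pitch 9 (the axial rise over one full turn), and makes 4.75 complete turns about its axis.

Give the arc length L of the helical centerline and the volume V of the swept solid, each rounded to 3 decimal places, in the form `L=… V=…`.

2πR = 2π·45.5 = 285.884931
per-turn = √(285.884931² + 9²) = √(81730.1940 + 81) = √81811.1940 = 286.026562
L = 4.75 × 286.026562 = 1358.626168
V = π·3.5² × L = 38.484510 × 1358.626168 = 52286.062376

L=1358.626 V=52286.062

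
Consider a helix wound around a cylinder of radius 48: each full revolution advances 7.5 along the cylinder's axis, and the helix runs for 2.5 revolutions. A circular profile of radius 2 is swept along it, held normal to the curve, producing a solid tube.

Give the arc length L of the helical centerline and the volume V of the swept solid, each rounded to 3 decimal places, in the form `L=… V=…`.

L=754.215 V=9477.749

2πR = 2π·48 = 301.592895
per-turn = √(301.592895² + 7.5²) = √(90958.2742 + 56.25) = √91014.5242 = 301.686135
L = 2.5 × 301.686135 = 754.215338
V = π·2² × L = 12.566371 × 754.215338 = 9477.749460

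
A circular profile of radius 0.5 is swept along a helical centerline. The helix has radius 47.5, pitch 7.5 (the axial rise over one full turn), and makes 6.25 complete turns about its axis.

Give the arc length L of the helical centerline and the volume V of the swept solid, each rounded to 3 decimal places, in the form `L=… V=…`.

2πR = 2π·47.5 = 298.451302
per-turn = √(298.451302² + 7.5²) = √(89073.1797 + 56.25) = √89129.4297 = 298.545524
L = 6.25 × 298.545524 = 1865.909523
V = π·0.5² × L = 0.785398 × 1865.909523 = 1465.481913

L=1865.910 V=1465.482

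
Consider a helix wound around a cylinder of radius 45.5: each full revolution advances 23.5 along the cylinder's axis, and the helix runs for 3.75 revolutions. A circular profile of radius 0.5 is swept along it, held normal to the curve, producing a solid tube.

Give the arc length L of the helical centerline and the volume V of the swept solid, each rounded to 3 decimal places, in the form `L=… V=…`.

2πR = 2π·45.5 = 285.884931
per-turn = √(285.884931² + 23.5²) = √(81730.1940 + 552.25) = √82282.4440 = 286.849166
L = 3.75 × 286.849166 = 1075.684373
V = π·0.5² × L = 0.785398 × 1075.684373 = 844.840531

L=1075.684 V=844.841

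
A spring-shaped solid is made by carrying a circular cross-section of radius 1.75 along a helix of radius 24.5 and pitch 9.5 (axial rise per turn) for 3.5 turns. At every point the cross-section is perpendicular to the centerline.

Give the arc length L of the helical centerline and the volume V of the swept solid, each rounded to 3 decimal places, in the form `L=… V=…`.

2πR = 2π·24.5 = 153.938040
per-turn = √(153.938040² + 9.5²) = √(23696.9202 + 90.25) = √23787.1702 = 154.230899
L = 3.5 × 154.230899 = 539.808146
V = π·1.75² × L = 9.621128 × 539.808146 = 5193.563000

L=539.808 V=5193.563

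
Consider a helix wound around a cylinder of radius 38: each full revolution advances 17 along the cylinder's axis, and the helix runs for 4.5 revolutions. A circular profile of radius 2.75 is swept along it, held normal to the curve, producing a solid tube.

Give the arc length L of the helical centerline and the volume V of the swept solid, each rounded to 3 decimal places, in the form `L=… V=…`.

L=1077.145 V=25591.120

2πR = 2π·38 = 238.761042
per-turn = √(238.761042² + 17²) = √(57006.8350 + 289) = √57295.8350 = 239.365484
L = 4.5 × 239.365484 = 1077.144679
V = π·2.75² × L = 23.758294 × 1077.144679 = 25591.120438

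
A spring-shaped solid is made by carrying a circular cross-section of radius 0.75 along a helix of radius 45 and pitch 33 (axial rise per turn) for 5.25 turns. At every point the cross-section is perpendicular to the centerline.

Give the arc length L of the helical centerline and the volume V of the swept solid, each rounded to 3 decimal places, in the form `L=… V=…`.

L=1494.479 V=2640.962

2πR = 2π·45 = 282.743339
per-turn = √(282.743339² + 33²) = √(79943.7956 + 1089) = √81032.7956 = 284.662600
L = 5.25 × 284.662600 = 1494.478648
V = π·0.75² × L = 1.767146 × 1494.478648 = 2640.961768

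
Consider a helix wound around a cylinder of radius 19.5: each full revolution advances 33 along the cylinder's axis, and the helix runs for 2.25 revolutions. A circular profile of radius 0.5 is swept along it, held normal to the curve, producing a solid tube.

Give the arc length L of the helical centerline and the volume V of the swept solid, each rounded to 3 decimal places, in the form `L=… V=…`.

2πR = 2π·19.5 = 122.522113
per-turn = √(122.522113² + 33²) = √(15011.6683 + 1089) = √16100.6683 = 126.888409
L = 2.25 × 126.888409 = 285.498920
V = π·0.5² × L = 0.785398 × 285.498920 = 224.230327

L=285.499 V=224.230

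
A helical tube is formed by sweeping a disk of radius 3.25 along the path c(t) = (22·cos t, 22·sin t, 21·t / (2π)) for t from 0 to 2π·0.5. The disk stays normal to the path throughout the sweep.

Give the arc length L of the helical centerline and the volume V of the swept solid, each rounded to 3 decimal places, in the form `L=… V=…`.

2πR = 2π·22 = 138.230077
per-turn = √(138.230077² + 21²) = √(19107.5541 + 441) = √19548.5541 = 139.816144
L = 0.5 × 139.816144 = 69.908072
V = π·3.25² × L = 33.183072 × 69.908072 = 2319.764615

L=69.908 V=2319.765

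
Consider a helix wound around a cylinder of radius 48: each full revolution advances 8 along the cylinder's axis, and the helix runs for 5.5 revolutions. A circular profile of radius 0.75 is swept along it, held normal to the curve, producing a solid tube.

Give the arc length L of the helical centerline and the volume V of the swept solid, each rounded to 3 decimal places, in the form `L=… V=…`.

L=1659.344 V=2932.304

2πR = 2π·48 = 301.592895
per-turn = √(301.592895² + 8²) = √(90958.2742 + 64) = √91022.2742 = 301.698979
L = 5.5 × 301.698979 = 1659.344387
V = π·0.75² × L = 1.767146 × 1659.344387 = 2932.303576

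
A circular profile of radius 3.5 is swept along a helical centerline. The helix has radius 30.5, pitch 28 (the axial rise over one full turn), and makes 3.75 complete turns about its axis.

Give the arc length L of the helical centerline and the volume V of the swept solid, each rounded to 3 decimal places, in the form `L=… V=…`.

L=726.270 V=27950.128

2πR = 2π·30.5 = 191.637152
per-turn = √(191.637152² + 28²) = √(36724.7980 + 784) = √37508.7980 = 193.671882
L = 3.75 × 193.671882 = 726.269558
V = π·3.5² × L = 38.484510 × 726.269558 = 27950.128090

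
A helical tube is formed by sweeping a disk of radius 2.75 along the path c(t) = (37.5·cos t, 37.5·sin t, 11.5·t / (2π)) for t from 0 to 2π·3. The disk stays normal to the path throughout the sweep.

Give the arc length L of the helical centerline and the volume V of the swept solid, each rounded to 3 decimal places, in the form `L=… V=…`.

L=707.700 V=16813.740

2πR = 2π·37.5 = 235.619449
per-turn = √(235.619449² + 11.5²) = √(55516.5248 + 132.25) = √55648.7748 = 235.899925
L = 3 × 235.899925 = 707.699776
V = π·2.75² × L = 23.758294 × 707.699776 = 16813.739653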